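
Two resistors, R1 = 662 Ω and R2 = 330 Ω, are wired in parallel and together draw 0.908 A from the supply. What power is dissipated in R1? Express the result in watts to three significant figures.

60.4 W

We need the common branch voltage; get it from I_total × R_eq, then P = V²/R for the branch.
1/R_eq = 1/662 + 1/330 ⇒ R_eq = 220.2 Ω
V = I_total × R_eq = 0.9080 × 220.2 = 200.0 V
P_R1 = V² / R1 = (200.0)² / 662 = 60.40 W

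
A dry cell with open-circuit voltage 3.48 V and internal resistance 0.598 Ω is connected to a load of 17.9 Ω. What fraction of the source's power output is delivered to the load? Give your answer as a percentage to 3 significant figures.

96.8 %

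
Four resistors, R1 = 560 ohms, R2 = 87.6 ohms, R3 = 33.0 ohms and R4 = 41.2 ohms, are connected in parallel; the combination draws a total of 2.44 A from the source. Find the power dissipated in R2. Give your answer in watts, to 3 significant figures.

Parallel branches share V, not I — compute V via R_eq, then use V²/R for the target branch.
1/R_eq = 1/560 + 1/87.6 + 1/33.0 + 1/41.2 ⇒ R_eq = 14.75 Ω
V = I_total × R_eq = 2.440 × 14.75 = 36.00 V
P_R2 = V² / R2 = (36.00)² / 87.6 = 14.80 W

14.8 W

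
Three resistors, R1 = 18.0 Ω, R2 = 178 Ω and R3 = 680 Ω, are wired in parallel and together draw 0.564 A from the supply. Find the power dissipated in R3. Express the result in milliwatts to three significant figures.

We need the common branch voltage; get it from I_total × R_eq, then P = V²/R for the branch.
1/R_eq = 1/18.0 + 1/178 + 1/680 ⇒ R_eq = 15.96 Ω
V = I_total × R_eq = 0.5640 × 15.96 = 9.003 V
P_R3 = V² / R3 = (9.003)² / 680 = 0.1192 W

119 mW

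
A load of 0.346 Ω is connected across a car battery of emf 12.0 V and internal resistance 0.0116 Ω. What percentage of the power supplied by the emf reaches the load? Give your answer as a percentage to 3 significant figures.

Efficiency is P_load / P_total. With a series r and R sharing the same I, P = I²R for each, so η = R/(R+r).
η = R / (R + r) = 0.346 / (0.346 + 0.0116) = 0.9676

96.8 %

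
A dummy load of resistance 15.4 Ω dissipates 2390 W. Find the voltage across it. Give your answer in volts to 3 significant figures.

192 V

From P = V I = I²R = V²/R, with the two given quantities we get V = √(P R).
V = √(2390 × 15.4) = 191.8 V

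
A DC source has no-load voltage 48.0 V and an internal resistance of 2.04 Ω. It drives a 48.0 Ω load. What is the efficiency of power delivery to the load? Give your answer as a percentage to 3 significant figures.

Both r and R carry the same current, so the power split is just the resistance split: η = R/(R+r).
η = R / (R + r) = 48.0 / (48.0 + 2.04) = 0.9592

95.9 %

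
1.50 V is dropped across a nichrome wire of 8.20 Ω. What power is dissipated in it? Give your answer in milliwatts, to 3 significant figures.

With V across and R both known, P = V²/R gives the dissipation directly.
P = (1.50 V)² / 8.20 Ω = 0.2744 W

274 mW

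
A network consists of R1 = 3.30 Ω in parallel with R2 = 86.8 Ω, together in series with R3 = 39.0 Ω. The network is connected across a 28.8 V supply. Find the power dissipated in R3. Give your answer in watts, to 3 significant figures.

18.2 W

Reduce the parallel combination to a single R_p; the circuit then becomes R_p in series with the remaining resistor.
R_p = (3.30×86.8)/(3.30+86.8) = 3.179 Ω
R_total = R_p + 39.0 = 3.179 + 39.0 = 42.18 Ω
I = V / R_total = 28.8 / 42.18 = 0.6828 A
All the supply current flows through R3; use P = I²R3.
P_R3 = (0.6828)² × 39.0 = 18.18 W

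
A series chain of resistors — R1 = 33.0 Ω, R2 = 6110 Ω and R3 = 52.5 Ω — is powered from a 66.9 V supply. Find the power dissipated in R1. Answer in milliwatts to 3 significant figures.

3.85 mW

In a series string the same current flows through every resistor — find that current, then P = I²R for the one we want.
R_total = 33.0 + 6110 + 52.5 = 6196 Ω
I = V / R_total = 66.9 / 6196 = 0.01080 A
P_R1 = I² × R1 = (0.01080)² × 33.0 = 0.003848 W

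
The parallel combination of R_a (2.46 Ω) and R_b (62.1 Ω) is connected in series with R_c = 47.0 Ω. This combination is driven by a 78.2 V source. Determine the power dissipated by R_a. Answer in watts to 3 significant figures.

5.71 W

Reduce the parallel combination to a single R_p; the circuit then becomes R_p in series with the remaining resistor.
R_p = (2.46×62.1)/(2.46+62.1) = 2.366 Ω
R_total = R_p + 47.0 = 2.366 + 47.0 = 49.37 Ω
I = V / R_total = 78.2 / 49.37 = 1.584 A
Voltage across the parallel pair: V_p = I × R_p = 1.584 × 2.366 = 3.748 V
Use P = V²/R for R_a with V = V_p.
P_R_a = (3.748)² / 2.46 = 5.711 W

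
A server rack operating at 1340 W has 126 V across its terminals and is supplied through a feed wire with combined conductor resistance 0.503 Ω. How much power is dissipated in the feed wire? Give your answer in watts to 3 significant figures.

Only the current and the line resistance are needed for the I²R loss.
I = P / V = 1340 / 126 = 10.63 A through the feed wire.
P_line = I² R_line = (10.63)² × 0.503 = 56.89 W

56.9 W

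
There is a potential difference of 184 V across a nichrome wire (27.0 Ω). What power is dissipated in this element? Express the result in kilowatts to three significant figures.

1.25 kW

With V across and R both known, P = V²/R gives the dissipation directly.
P = (184 V)² / 27.0 Ω = 1254 W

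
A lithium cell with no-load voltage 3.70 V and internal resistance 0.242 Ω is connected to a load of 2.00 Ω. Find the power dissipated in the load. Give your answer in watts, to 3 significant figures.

5.45 W

Find the circuit current first, then P = I²R for the load (series elements share I).
I = ε / (r + R) = 3.70 / (0.242 + 2.00) = 1.650 A
P_load = I² R = (1.650)² × 2.00 = 5.447 W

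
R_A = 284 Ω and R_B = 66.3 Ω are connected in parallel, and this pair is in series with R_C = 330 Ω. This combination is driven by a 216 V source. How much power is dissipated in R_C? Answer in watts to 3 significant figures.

First find R_p for the parallel pair, then treat R_p + R_C as a series loop.
R_p = (284×66.3)/(284+66.3) = 53.75 Ω
R_total = R_p + 330 = 53.75 + 330 = 383.8 Ω
I = V / R_total = 216 / 383.8 = 0.5629 A
R_C carries the full series current, so P = I²R.
P_R_C = (0.5629)² × 330 = 104.5 W

105 W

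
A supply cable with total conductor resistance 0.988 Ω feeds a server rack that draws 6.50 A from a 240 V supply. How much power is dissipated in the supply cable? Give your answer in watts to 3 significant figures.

41.7 W

Line loss is just I²R for the cable — we know both I and R_line directly.
The supply cable carries the full 6.50 A.
P_line = I² R_line = (6.500)² × 0.988 = 41.74 W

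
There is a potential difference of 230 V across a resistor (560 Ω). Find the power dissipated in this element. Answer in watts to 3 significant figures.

94.5 W

With V across and R both known, P = V²/R gives the dissipation directly.
P = (230 V)² / 560 Ω = 94.46 W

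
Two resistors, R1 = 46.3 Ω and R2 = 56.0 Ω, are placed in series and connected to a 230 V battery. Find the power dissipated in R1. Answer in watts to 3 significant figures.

The current is common to all series resistors; compute it, then apply P = I²R for the target.
R_total = 46.3 + 56.0 = 102.3 Ω
I = V / R_total = 230 / 102.3 = 2.248 A
P_R1 = I² × R1 = (2.248)² × 46.3 = 234.0 W

234 W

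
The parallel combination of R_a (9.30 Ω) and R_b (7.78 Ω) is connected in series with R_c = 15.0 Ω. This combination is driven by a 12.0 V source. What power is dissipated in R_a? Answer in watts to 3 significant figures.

Collapse the R_a‖R_b pair into one equivalent R_p; then R_p and R_c form a series string.
R_p = (9.30×7.78)/(9.30+7.78) = 4.236 Ω
R_total = R_p + 15.0 = 4.236 + 15.0 = 19.24 Ω
I = V / R_total = 12.0 / 19.24 = 0.6238 A
Voltage across the parallel pair: V_p = I × R_p = 0.6238 × 4.236 = 2.643 V
Use P = V²/R for R_a with V = V_p.
P_R_a = (2.643)² / 9.30 = 0.7509 W

0.751 W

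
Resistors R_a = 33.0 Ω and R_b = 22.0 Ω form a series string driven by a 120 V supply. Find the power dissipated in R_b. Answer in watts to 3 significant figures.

105 W

Since the resistors are in series they all carry the loop current I = V/R_total; the power in any one is I²R.
R_total = 33.0 + 22.0 = 55.00 Ω
I = V / R_total = 120 / 55.00 = 2.182 A
P_R_b = I² × R_b = (2.182)² × 22.0 = 104.7 W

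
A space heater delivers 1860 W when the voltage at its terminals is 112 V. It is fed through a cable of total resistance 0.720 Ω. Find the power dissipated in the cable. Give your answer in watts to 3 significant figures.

199 W

Only the current and the line resistance are needed for the I²R loss.
I = P / V = 1860 / 112 = 16.61 A through the cable.
P_line = I² R_line = (16.61)² × 0.720 = 198.6 W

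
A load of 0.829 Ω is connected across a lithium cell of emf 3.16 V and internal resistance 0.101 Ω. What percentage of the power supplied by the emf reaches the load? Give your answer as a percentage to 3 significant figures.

η = P_load/(P_load+P_int) = I²R/(I²R+I²r) = R/(R+r) — the I² cancels for series elements.
η = R / (R + r) = 0.829 / (0.829 + 0.101) = 0.8914

89.1 %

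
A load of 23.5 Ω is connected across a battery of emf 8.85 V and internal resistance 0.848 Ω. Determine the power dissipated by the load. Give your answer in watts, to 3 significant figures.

With r and R in series, I = ε/(r+R); the load dissipates I²R.
I = ε / (r + R) = 8.85 / (0.848 + 23.5) = 0.3635 A
P_load = I² R = (0.3635)² × 23.5 = 3.105 W

3.10 W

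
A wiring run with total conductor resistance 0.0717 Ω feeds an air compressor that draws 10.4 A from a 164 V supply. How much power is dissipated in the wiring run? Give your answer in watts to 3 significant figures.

7.76 W

The wiring run is a series resistance carrying the load current; its dissipation is I²R_line.
The wiring run carries the full 10.4 A.
P_line = I² R_line = (10.40)² × 0.0717 = 7.755 W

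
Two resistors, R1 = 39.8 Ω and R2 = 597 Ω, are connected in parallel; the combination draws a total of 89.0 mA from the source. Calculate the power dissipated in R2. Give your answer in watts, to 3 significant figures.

0.0185 W

Parallel branches share V, not I — compute V via R_eq, then use V²/R for the target branch.
1/R_eq = 1/39.8 + 1/597 ⇒ R_eq = 37.31 Ω
V = I_total × R_eq = 0.08900 × 37.31 = 3.321 V
P_R2 = V² / R2 = (3.321)² / 597 = 0.01847 W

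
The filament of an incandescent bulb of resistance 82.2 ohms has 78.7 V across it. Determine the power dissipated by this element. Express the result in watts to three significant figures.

With V across and R both known, P = V²/R gives the dissipation directly.
P = (78.7 V)² / 82.2 Ω = 75.35 W

75.3 W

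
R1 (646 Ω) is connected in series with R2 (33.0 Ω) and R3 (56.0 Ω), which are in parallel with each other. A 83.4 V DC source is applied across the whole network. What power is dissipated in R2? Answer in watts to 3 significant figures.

0.204 W

Collapse R2‖R3 to a single equivalent, reducing the network to two series elements.
R_p = (33.0×56.0)/(33.0+56.0) = 20.76 Ω
R_total = 646 + 20.76 = 666.8 Ω
I = V / R_total = 83.4 / 666.8 = 0.1251 A
Voltage across the parallel pair: V_p = I × R_p = 0.1251 × 20.76 = 2.597 V
R2 sees V_p directly, so P = V_p² / R2.
P_R2 = (2.597)² / 33.0 = 0.2044 W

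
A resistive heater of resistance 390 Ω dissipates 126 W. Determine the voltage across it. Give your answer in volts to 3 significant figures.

222 V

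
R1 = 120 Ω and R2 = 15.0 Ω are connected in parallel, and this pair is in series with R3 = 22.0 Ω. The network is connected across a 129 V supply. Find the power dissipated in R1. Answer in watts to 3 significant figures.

19.7 W

Collapse the R1‖R2 pair into one equivalent R_p; then R_p and R3 form a series string.
R_p = (120×15.0)/(120+15.0) = 13.33 Ω
R_total = R_p + 22.0 = 13.33 + 22.0 = 35.33 Ω
I = V / R_total = 129 / 35.33 = 3.651 A
Voltage across the parallel pair: V_p = I × R_p = 3.651 × 13.33 = 48.68 V
R1 has V_p across it, so P = V_p²/R1.
P_R1 = (48.68)² / 120 = 19.75 W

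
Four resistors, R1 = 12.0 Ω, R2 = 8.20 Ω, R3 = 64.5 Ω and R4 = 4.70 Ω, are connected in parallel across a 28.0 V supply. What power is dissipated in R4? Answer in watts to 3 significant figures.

167 W

Every branch has 28.0 V across it, so for R4 the power is simply V²/R.
P_R4 = V² / R4 = (28.0)² / 4.70 Ω = 166.8 W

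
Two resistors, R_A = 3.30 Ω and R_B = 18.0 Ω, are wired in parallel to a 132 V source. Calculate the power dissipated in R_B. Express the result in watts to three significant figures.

968 W

R_B sits directly across the source, so P = V²/R with V = 132 V.
P_R_B = V² / R_B = (132)² / 18.0 Ω = 968.0 W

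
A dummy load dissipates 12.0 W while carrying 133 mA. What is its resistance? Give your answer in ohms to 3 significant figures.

The two known quantities fix the third via R = P / I².
R = 12.0 / (0.1330)² = 678.4 Ω

678 Ω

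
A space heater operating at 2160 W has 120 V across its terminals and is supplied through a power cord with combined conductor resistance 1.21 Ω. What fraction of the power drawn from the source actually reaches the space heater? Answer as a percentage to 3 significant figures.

I = P / V = 2160 / 120 = 18.00 A through the power cord.
P_line = I² R_line = (18.00)² × 1.21 = 392.0 W
P_source = P_load + P_line = 2160 + 392.0 = 2552 W
η = P_load / P_source = 2160 / 2552 = 0.8464

84.6 %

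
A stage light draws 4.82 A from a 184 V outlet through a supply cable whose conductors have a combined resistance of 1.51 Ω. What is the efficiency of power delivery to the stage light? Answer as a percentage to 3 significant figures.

96.0 %

The supply cable carries the full 4.82 A.
P_line = I² R_line = (4.820)² × 1.51 = 35.08 W
P_source = V I = 184 × 4.820 = 886.9 W; P_load = 851.8 W
η = P_load / P_source = 851.8 / 886.9 = 0.9604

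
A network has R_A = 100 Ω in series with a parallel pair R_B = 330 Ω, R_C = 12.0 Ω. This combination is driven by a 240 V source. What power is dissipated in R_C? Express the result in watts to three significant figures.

51.7 W

First combine the parallel branches into one equivalent R_p, then R_A + R_p is a series pair.
R_p = (330×12.0)/(330+12.0) = 11.58 Ω
R_total = 100 + 11.58 = 111.6 Ω
I = V / R_total = 240 / 111.6 = 2.151 A
Voltage across the parallel pair: V_p = I × R_p = 2.151 × 11.58 = 24.91 V
With V_p across R_C, its power is V_p²/R_C.
P_R_C = (24.91)² / 12.0 = 51.69 W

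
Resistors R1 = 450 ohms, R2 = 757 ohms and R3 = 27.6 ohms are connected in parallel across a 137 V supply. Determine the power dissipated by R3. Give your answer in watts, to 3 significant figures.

680 W

Parallel branches share the same voltage; P = V²/R gives the branch power in one step.
P_R3 = V² / R3 = (137)² / 27.6 Ω = 680.0 W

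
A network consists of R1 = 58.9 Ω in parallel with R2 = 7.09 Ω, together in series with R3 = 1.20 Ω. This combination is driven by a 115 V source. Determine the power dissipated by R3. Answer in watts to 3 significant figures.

First find R_p for the parallel pair, then treat R_p + R3 as a series loop.
R_p = (58.9×7.09)/(58.9+7.09) = 6.328 Ω
R_total = R_p + 1.20 = 6.328 + 1.20 = 7.528 Ω
I = V / R_total = 115 / 7.528 = 15.28 A
R3 is the series element, so its power is I²R.
P_R3 = (15.28)² × 1.20 = 280.0 W

280 W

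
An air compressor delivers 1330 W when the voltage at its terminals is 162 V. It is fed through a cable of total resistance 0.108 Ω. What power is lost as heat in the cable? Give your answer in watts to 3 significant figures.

7.28 W

The cable is a series resistance carrying the load current; its dissipation is I²R_line.
I = P / V = 1330 / 162 = 8.210 A through the cable.
P_line = I² R_line = (8.210)² × 0.108 = 7.279 W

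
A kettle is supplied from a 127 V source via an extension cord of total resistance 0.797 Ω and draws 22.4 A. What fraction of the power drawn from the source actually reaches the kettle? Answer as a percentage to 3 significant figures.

85.9 %

The extension cord carries the full 22.4 A.
P_line = I² R_line = (22.40)² × 0.797 = 399.9 W
P_source = V I = 127 × 22.40 = 2845 W; P_load = 2445 W
η = P_load / P_source = 2445 / 2845 = 0.8594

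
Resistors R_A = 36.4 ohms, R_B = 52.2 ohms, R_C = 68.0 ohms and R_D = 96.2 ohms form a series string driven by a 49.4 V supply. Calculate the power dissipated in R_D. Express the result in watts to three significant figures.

3.67 W

In a series string the same current flows through every resistor — find that current, then P = I²R for the one we want.
R_total = 36.4 + 52.2 + 68.0 + 96.2 = 252.8 Ω
I = V / R_total = 49.4 / 252.8 = 0.1954 A
P_R_D = I² × R_D = (0.1954)² × 96.2 = 3.673 W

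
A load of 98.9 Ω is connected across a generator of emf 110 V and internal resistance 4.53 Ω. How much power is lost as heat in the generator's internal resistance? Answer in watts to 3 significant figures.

5.12 W

r is in series with the load, so it carries the full circuit current — the loss in it is I²r.
I = ε / (r + R) = 110 / (4.53 + 98.9) = 1.064 A
P_int = I² r = (1.064)² × 4.53 = 5.124 W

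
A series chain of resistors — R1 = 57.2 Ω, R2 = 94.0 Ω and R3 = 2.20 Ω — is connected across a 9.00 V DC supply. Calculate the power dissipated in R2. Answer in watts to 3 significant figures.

0.324 W

Since the resistors are in series they all carry the loop current I = V/R_total; the power in any one is I²R.
R_total = 57.2 + 94.0 + 2.20 = 153.4 Ω
I = V / R_total = 9.00 / 153.4 = 0.05867 A
P_R2 = I² × R2 = (0.05867)² × 94.0 = 0.3236 W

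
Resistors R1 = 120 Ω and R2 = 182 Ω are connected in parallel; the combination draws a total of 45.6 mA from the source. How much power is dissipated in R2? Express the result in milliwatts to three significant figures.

The branches share the same voltage, but only the total current is given — find V from the equivalent resistance first.
1/R_eq = 1/120 + 1/182 ⇒ R_eq = 72.32 Ω
V = I_total × R_eq = 0.04560 × 72.32 = 3.298 V
P_R2 = V² / R2 = (3.298)² / 182 = 0.05975 W

59.8 mW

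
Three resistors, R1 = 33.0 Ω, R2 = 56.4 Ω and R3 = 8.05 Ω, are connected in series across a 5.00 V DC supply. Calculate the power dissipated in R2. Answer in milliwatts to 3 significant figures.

148 mW

In a series string the same current flows through every resistor — find that current, then P = I²R for the one we want.
R_total = 33.0 + 56.4 + 8.05 = 97.45 Ω
I = V / R_total = 5.00 / 97.45 = 0.05131 A
P_R2 = I² × R2 = (0.05131)² × 56.4 = 0.1485 W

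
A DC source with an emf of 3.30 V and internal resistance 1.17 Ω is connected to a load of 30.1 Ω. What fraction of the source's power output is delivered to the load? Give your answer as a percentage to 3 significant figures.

η = P_load/(P_load+P_int) = I²R/(I²R+I²r) = R/(R+r) — the I² cancels for series elements.
η = R / (R + r) = 30.1 / (30.1 + 1.17) = 0.9626

96.3 %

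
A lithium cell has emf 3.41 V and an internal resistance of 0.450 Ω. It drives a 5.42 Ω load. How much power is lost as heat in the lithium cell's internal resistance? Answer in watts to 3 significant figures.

0.152 W

The source's internal resistance is just another series element carrying I; its dissipation is I²r.
I = ε / (r + R) = 3.41 / (0.450 + 5.42) = 0.5809 A
P_int = I² r = (0.5809)² × 0.450 = 0.1519 W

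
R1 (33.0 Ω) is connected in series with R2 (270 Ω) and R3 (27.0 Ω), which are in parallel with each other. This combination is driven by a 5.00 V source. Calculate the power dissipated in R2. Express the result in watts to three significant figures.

First combine the parallel branches into one equivalent R_p, then R1 + R_p is a series pair.
R_p = (270×27.0)/(270+27.0) = 24.55 Ω
R_total = 33.0 + 24.55 = 57.55 Ω
I = V / R_total = 5.00 / 57.55 = 0.08689 A
Voltage across the parallel pair: V_p = I × R_p = 0.08689 × 24.55 = 2.133 V
R2 is across V_p, so use P = V²/R for that branch.
P_R2 = (2.133)² / 270 = 0.01685 W

0.0168 W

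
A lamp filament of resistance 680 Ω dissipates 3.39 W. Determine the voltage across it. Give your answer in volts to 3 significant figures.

The two known quantities fix the third via V = √(P R).
V = √(3.39 × 680) = 48.01 V

48.0 V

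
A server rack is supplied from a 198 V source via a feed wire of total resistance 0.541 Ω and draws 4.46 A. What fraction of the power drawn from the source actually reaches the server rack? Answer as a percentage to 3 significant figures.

98.8 %

The feed wire carries the full 4.46 A.
P_line = I² R_line = (4.460)² × 0.541 = 10.76 W
P_source = V I = 198 × 4.460 = 883.1 W; P_load = 872.3 W
η = P_load / P_source = 872.3 / 883.1 = 0.9878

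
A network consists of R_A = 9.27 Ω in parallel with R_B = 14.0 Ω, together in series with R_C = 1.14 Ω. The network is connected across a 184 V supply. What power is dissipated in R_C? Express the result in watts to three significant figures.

855 W

First find R_p for the parallel pair, then treat R_p + R_C as a series loop.
R_p = (9.27×14.0)/(9.27+14.0) = 5.577 Ω
R_total = R_p + 1.14 = 5.577 + 1.14 = 6.717 Ω
I = V / R_total = 184 / 6.717 = 27.39 A
R_C is the series element, so its power is I²R.
P_R_C = (27.39)² × 1.14 = 855.4 W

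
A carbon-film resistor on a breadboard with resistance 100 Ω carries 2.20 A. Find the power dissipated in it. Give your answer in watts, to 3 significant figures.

484 W

Knowing I and R, the power is just I²R — no need to find V first.
P = (2.200 A)² × 100 Ω = 484.0 W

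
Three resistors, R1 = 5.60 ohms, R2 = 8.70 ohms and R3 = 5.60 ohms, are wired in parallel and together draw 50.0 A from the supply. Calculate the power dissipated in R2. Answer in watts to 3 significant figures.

We need the common branch voltage; get it from I_total × R_eq, then P = V²/R for the branch.
1/R_eq = 1/5.60 + 1/8.70 + 1/5.60 ⇒ R_eq = 2.118 Ω
V = I_total × R_eq = 50.00 × 2.118 = 105.9 V
P_R2 = V² / R2 = (105.9)² / 8.70 = 1289 W

1290 W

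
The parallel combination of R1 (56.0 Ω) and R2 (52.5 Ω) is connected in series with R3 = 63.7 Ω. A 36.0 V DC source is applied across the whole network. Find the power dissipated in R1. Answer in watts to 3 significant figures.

2.06 W

Collapse the R1‖R2 pair into one equivalent R_p; then R_p and R3 form a series string.
R_p = (56.0×52.5)/(56.0+52.5) = 27.10 Ω
R_total = R_p + 63.7 = 27.10 + 63.7 = 90.80 Ω
I = V / R_total = 36.0 / 90.80 = 0.3965 A
Voltage across the parallel pair: V_p = I × R_p = 0.3965 × 27.10 = 10.74 V
R1 sits across V_p; its power is V_p²/R.
P_R1 = (10.74)² / 56.0 = 2.061 W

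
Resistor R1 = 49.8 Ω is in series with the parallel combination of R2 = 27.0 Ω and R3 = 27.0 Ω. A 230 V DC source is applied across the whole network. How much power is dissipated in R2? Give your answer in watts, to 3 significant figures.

89.1 W

Collapse R2‖R3 to a single equivalent, reducing the network to two series elements.
R_p = (27.0×27.0)/(27.0+27.0) = 13.50 Ω
R_total = 49.8 + 13.50 = 63.30 Ω
I = V / R_total = 230 / 63.30 = 3.633 A
Voltage across the parallel pair: V_p = I × R_p = 3.633 × 13.50 = 49.05 V
R2 is across V_p, so use P = V²/R for that branch.
P_R2 = (49.05)² / 27.0 = 89.12 W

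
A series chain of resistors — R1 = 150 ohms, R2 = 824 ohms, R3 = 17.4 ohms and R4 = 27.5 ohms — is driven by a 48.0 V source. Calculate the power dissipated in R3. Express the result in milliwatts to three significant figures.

38.6 mW

In a series string the same current flows through every resistor — find that current, then P = I²R for the one we want.
R_total = 150 + 824 + 17.4 + 27.5 = 1019 Ω
I = V / R_total = 48.0 / 1019 = 0.04711 A
P_R3 = I² × R3 = (0.04711)² × 17.4 = 0.03862 W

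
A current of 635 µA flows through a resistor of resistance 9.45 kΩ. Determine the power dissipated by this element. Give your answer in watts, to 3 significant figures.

Knowing I and R, the power is just I²R — no need to find V first.
P = (0.0006350 A)² × 9450 Ω = 0.003810 W

0.00381 W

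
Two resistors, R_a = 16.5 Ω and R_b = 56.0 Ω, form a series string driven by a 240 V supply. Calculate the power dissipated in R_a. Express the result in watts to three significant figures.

The current is common to all series resistors; compute it, then apply P = I²R for the target.
R_total = 16.5 + 56.0 = 72.50 Ω
I = V / R_total = 240 / 72.50 = 3.310 A
P_R_a = I² × R_a = (3.310)² × 16.5 = 180.8 W

181 W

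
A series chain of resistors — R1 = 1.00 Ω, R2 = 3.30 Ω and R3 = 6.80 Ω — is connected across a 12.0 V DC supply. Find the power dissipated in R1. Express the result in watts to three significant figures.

1.17 W

In a series string the same current flows through every resistor — find that current, then P = I²R for the one we want.
R_total = 1.00 + 3.30 + 6.80 = 11.10 Ω
I = V / R_total = 12.0 / 11.10 = 1.081 A
P_R1 = I² × R1 = (1.081)² × 1.00 = 1.169 W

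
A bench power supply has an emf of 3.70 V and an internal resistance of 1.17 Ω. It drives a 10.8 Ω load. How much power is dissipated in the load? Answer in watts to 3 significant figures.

With r and R in series, I = ε/(r+R); the load dissipates I²R.
I = ε / (r + R) = 3.70 / (1.17 + 10.8) = 0.3091 A
P_load = I² R = (0.3091)² × 10.8 = 1.032 W

1.03 W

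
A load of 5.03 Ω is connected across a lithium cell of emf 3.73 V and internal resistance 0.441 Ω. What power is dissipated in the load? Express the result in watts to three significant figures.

2.34 W

Find the circuit current first, then P = I²R for the load (series elements share I).
I = ε / (r + R) = 3.73 / (0.441 + 5.03) = 0.6818 A
P_load = I² R = (0.6818)² × 5.03 = 2.338 W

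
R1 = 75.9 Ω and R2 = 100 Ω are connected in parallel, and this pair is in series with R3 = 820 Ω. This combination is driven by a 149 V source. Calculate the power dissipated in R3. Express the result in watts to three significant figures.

24.4 W

Reduce the parallel combination to a single R_p; the circuit then becomes R_p in series with the remaining resistor.
R_p = (75.9×100)/(75.9+100) = 43.15 Ω
R_total = R_p + 820 = 43.15 + 820 = 863.1 Ω
I = V / R_total = 149 / 863.1 = 0.1726 A
R3 carries the full series current, so P = I²R.
P_R3 = (0.1726)² × 820 = 24.44 W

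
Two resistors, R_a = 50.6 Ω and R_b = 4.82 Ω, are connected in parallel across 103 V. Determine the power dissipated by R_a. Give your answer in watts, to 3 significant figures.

210 W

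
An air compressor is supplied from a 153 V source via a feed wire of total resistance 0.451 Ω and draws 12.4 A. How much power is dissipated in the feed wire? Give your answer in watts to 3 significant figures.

69.3 W

The feed wire and load are in series, so the same current flows in both; the loss is I²R_line.
The feed wire carries the full 12.4 A.
P_line = I² R_line = (12.40)² × 0.451 = 69.35 W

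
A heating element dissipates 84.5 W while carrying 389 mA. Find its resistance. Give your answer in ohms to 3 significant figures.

From P = V I = I²R = V²/R, with the two given quantities we get R = P / I².
R = 84.5 / (0.3890)² = 558.4 Ω

558 Ω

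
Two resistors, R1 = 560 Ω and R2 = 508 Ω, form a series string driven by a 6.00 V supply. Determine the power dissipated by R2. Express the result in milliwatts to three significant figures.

16.0 mW

Since the resistors are in series they all carry the loop current I = V/R_total; the power in any one is I²R.
R_total = 560 + 508 = 1068 Ω
I = V / R_total = 6.00 / 1068 = 0.005618 A
P_R2 = I² × R2 = (0.005618)² × 508 = 0.01603 W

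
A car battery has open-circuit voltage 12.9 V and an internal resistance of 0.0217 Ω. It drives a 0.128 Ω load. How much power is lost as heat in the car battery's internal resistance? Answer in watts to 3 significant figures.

The internal resistance carries the same current as the load; P_int = I²r.
I = ε / (r + R) = 12.9 / (0.0217 + 0.128) = 86.17 A
P_int = I² r = (86.17)² × 0.0217 = 161.1 W

161 W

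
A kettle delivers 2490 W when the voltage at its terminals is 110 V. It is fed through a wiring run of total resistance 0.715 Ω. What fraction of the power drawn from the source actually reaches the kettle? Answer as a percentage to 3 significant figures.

87.2 %

I = P / V = 2490 / 110 = 22.64 A through the wiring run.
P_line = I² R_line = (22.64)² × 0.715 = 366.4 W
P_source = P_load + P_line = 2490 + 366.4 = 2856 W
η = P_load / P_source = 2490 / 2856 = 0.8717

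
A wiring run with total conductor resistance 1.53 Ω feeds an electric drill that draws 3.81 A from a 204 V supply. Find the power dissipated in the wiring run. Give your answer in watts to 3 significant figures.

Line loss is just I²R for the cable — we know both I and R_line directly.
The wiring run carries the full 3.81 A.
P_line = I² R_line = (3.810)² × 1.53 = 22.21 W

22.2 W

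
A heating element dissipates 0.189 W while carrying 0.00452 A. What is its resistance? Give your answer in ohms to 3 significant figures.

Inverting the appropriate power form: R = P / I².
R = 0.189 / (0.004520)² = 9251 Ω

9250 Ω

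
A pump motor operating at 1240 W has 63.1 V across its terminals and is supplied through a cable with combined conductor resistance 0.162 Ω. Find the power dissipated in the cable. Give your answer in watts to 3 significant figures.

Only the current and the line resistance are needed for the I²R loss.
I = P / V = 1240 / 63.1 = 19.65 A through the cable.
P_line = I² R_line = (19.65)² × 0.162 = 62.56 W

62.6 W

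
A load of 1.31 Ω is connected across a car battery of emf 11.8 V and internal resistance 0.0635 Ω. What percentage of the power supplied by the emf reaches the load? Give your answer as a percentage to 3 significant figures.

95.4 %

η = P_load/(P_load+P_int) = I²R/(I²R+I²r) = R/(R+r) — the I² cancels for series elements.
η = R / (R + r) = 1.31 / (1.31 + 0.0635) = 0.9538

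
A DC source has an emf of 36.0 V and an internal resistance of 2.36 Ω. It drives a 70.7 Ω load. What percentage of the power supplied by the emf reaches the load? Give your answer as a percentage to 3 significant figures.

96.8 %

η = P_load/(P_load+P_int) = I²R/(I²R+I²r) = R/(R+r) — the I² cancels for series elements.
η = R / (R + r) = 70.7 / (70.7 + 2.36) = 0.9677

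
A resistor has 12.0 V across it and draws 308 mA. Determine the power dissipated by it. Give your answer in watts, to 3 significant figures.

Since both terminal voltage and current are stated, P = V I gives the power in one step.
P = 12.0 V × 0.3080 A = 3.696 W

3.70 W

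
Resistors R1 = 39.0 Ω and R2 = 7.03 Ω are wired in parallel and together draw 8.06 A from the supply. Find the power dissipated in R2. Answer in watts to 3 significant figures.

Parallel branches share V, not I — compute V via R_eq, then use V²/R for the target branch.
1/R_eq = 1/39.0 + 1/7.03 ⇒ R_eq = 5.956 Ω
V = I_total × R_eq = 8.060 × 5.956 = 48.01 V
P_R2 = V² / R2 = (48.01)² / 7.03 = 327.8 W

328 W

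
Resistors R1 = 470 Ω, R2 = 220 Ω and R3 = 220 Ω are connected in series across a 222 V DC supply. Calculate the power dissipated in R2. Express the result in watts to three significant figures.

Since the resistors are in series they all carry the loop current I = V/R_total; the power in any one is I²R.
R_total = 470 + 220 + 220 = 910.0 Ω
I = V / R_total = 222 / 910.0 = 0.2440 A
P_R2 = I² × R2 = (0.2440)² × 220 = 13.09 W

13.1 W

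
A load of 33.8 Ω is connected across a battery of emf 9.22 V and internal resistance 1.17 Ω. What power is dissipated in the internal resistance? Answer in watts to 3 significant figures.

The source's internal resistance is just another series element carrying I; its dissipation is I²r.
I = ε / (r + R) = 9.22 / (1.17 + 33.8) = 0.2637 A
P_int = I² r = (0.2637)² × 1.17 = 0.08133 W

0.0813 W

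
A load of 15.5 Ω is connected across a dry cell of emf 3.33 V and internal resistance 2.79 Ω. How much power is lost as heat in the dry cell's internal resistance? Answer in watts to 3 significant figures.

0.0925 W

The source's internal resistance is just another series element carrying I; its dissipation is I²r.
I = ε / (r + R) = 3.33 / (2.79 + 15.5) = 0.1821 A
P_int = I² r = (0.1821)² × 2.79 = 0.09248 W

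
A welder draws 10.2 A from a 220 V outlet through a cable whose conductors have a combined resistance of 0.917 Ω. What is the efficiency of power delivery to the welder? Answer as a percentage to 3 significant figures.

The cable carries the full 10.2 A.
P_line = I² R_line = (10.20)² × 0.917 = 95.40 W
P_source = V I = 220 × 10.20 = 2244 W; P_load = 2149 W
η = P_load / P_source = 2149 / 2244 = 0.9575

95.7 %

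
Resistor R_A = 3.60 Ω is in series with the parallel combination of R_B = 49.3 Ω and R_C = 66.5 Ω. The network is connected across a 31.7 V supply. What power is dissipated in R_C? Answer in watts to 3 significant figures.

11.9 W

Replace R_B and R_C with their parallel equivalent so the circuit becomes R_A in series with R_p.
R_p = (49.3×66.5)/(49.3+66.5) = 28.31 Ω
R_total = 3.60 + 28.31 = 31.91 Ω
I = V / R_total = 31.7 / 31.91 = 0.9934 A
Voltage across the parallel pair: V_p = I × R_p = 0.9934 × 28.31 = 28.12 V
With V_p across R_C, its power is V_p²/R_C.
P_R_C = (28.12)² / 66.5 = 11.89 W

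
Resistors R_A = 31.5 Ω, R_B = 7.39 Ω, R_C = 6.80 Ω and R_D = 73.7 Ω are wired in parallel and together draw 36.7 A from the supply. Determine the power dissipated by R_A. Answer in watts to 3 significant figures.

398 W

We need the common branch voltage; get it from I_total × R_eq, then P = V²/R for the branch.
1/R_eq = 1/31.5 + 1/7.39 + 1/6.80 + 1/73.7 ⇒ R_eq = 3.052 Ω
V = I_total × R_eq = 36.70 × 3.052 = 112.0 V
P_R_A = V² / R_A = (112.0)² / 31.5 = 398.2 W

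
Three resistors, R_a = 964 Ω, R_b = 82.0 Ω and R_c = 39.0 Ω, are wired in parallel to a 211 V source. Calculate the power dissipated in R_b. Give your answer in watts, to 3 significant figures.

The supply voltage appears across each parallel branch — just use P = V²/R_b.
P_R_b = V² / R_b = (211)² / 82.0 Ω = 542.9 W

543 W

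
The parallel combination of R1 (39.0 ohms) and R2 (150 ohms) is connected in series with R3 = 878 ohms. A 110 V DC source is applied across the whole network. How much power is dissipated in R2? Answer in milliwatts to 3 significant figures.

93.5 mW

Combine R1 and R2 into their parallel equivalent first, reducing the network to two series resistors.
R_p = (39.0×150)/(39.0+150) = 30.95 Ω
R_total = R_p + 878 = 30.95 + 878 = 909.0 Ω
I = V / R_total = 110 / 909.0 = 0.1210 A
Voltage across the parallel pair: V_p = I × R_p = 0.1210 × 30.95 = 3.746 V
R2 sits across V_p; its power is V_p²/R.
P_R2 = (3.746)² / 150 = 0.09354 W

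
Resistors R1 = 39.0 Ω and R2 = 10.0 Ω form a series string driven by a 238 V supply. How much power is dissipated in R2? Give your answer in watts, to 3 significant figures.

Every series element carries the same I. Get I from the total resistance, then P = I² × R2.
R_total = 39.0 + 10.0 = 49.00 Ω
I = V / R_total = 238 / 49.00 = 4.857 A
P_R2 = I² × R2 = (4.857)² × 10.0 = 235.9 W

236 W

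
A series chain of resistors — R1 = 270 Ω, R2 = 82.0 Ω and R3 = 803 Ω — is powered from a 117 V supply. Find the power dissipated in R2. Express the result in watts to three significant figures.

Since the resistors are in series they all carry the loop current I = V/R_total; the power in any one is I²R.
R_total = 270 + 82.0 + 803 = 1155 Ω
I = V / R_total = 117 / 1155 = 0.1013 A
P_R2 = I² × R2 = (0.1013)² × 82.0 = 0.8414 W

0.841 W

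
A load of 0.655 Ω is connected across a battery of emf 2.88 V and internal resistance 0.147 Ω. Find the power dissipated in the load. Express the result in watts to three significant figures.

The internal resistance and the load are in series, so the same I flows through both; get I from ε/(r+R), then I²R for the load.
I = ε / (r + R) = 2.88 / (0.147 + 0.655) = 3.591 A
P_load = I² R = (3.591)² × 0.655 = 8.447 W

8.45 W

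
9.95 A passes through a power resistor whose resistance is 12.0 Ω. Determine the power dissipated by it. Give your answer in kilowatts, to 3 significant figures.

1.19 kW

Knowing I and R, the power is just I²R — no need to find V first.
P = (9.950 A)² × 12.0 Ω = 1188 W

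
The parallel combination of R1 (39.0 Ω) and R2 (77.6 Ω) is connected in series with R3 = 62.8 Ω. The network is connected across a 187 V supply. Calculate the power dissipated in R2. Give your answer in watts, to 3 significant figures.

38.5 W

Collapse the R1‖R2 pair into one equivalent R_p; then R_p and R3 form a series string.
R_p = (39.0×77.6)/(39.0+77.6) = 25.96 Ω
R_total = R_p + 62.8 = 25.96 + 62.8 = 88.76 Ω
I = V / R_total = 187 / 88.76 = 2.107 A
Voltage across the parallel pair: V_p = I × R_p = 2.107 × 25.96 = 54.69 V
Use P = V²/R for R2 with V = V_p.
P_R2 = (54.69)² / 77.6 = 38.54 W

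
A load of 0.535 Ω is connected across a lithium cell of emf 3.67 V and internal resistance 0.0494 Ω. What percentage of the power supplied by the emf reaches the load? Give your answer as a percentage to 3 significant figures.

91.5 %

Both r and R carry the same current, so the power split is just the resistance split: η = R/(R+r).
η = R / (R + r) = 0.535 / (0.535 + 0.0494) = 0.9155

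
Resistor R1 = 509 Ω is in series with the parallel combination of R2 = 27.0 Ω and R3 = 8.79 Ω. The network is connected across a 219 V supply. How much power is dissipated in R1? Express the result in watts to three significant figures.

Reduce the parallel pair to R_p first; the network is then a simple series string.
R_p = (27.0×8.79)/(27.0+8.79) = 6.631 Ω
R_total = 509 + 6.631 = 515.6 Ω
I = V / R_total = 219 / 515.6 = 0.4247 A
All the current flows through R1; use P = I²R.
P_R1 = (0.4247)² × 509 = 91.82 W

91.8 W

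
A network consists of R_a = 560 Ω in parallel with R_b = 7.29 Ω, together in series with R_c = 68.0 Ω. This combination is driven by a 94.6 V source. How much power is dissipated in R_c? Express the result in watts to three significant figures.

108 W

Reduce the parallel combination to a single R_p; the circuit then becomes R_p in series with the remaining resistor.
R_p = (560×7.29)/(560+7.29) = 7.196 Ω
R_total = R_p + 68.0 = 7.196 + 68.0 = 75.20 Ω
I = V / R_total = 94.6 / 75.20 = 1.258 A
R_c carries the full series current, so P = I²R.
P_R_c = (1.258)² × 68.0 = 107.6 W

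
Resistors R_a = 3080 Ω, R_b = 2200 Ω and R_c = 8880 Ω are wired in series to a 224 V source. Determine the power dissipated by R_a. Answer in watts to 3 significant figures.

0.771 W

Every series element carries the same I. Get I from the total resistance, then P = I² × R_a.
R_total = 3080 + 2200 + 8880 = 14160 Ω
I = V / R_total = 224 / 14160 = 0.01582 A
P_R_a = I² × R_a = (0.01582)² × 3080 = 0.7708 W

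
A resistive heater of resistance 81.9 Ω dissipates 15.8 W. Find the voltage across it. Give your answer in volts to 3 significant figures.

36.0 V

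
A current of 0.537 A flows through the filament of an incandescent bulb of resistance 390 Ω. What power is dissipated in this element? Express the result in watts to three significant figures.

112 W

The current through and the resistance of the element are both given; use P = I²R.
P = (0.5370 A)² × 390 Ω = 112.5 W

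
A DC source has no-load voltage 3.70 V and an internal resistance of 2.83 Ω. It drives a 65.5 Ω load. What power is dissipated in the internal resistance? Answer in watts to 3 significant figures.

The source's internal resistance is just another series element carrying I; its dissipation is I²r.
I = ε / (r + R) = 3.70 / (2.83 + 65.5) = 0.05415 A
P_int = I² r = (0.05415)² × 2.83 = 0.008298 W

0.00830 W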